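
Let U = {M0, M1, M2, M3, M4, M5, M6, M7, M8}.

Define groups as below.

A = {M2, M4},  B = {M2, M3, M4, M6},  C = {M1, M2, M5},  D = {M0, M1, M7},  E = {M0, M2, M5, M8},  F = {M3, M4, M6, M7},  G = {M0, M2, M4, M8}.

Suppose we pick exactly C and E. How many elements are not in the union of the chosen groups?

Union of C, E = {M0, M1, M2, M5, M8}.
Not covered: M3, M4, M6, M7 — 4 elements.

4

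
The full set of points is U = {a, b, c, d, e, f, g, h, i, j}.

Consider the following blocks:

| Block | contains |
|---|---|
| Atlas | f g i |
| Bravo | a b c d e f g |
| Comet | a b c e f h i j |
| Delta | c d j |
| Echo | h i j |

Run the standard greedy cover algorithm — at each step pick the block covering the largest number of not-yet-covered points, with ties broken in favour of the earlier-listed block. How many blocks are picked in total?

2

Greedy: pick Comet (covers 8 new) → pick Bravo (covers 2 new). Total picks: 2.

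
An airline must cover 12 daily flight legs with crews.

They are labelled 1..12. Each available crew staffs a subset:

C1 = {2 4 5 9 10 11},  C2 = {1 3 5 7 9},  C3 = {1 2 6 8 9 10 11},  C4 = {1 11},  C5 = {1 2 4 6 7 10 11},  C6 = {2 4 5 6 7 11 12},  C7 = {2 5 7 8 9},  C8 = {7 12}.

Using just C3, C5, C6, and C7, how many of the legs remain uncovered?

Union of C3, C5, C6, C7 = {1, 2, 4, 5, 6, 7, 8, 9, 10, 11, 12}.
Not covered: 3 — 1 leg.

1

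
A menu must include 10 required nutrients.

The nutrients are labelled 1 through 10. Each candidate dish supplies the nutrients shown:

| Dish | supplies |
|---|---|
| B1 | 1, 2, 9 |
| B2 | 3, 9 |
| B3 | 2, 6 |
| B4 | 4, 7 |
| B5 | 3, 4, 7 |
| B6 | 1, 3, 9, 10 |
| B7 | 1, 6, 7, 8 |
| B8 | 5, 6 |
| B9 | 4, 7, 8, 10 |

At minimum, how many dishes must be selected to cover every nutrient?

B3 and B6 and B8 and B9 together: B3 ∪ B6 ∪ B8 ∪ B9 = {1, 2, 3, 4, 5, 6, 7, 8, 9, 10} — every nutrient is covered.
No 3 of the 9 dishes cover everything (all 84 combinations miss at least one nutrient), so 4 is optimal.

4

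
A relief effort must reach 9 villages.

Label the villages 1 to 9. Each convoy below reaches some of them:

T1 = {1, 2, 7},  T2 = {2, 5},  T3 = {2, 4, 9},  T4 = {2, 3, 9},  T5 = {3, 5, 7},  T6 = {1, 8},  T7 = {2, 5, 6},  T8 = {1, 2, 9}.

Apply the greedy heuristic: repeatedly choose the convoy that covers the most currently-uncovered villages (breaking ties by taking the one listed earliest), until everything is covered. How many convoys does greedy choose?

5

Greedy: pick T1 (covers 3 new) → pick T3 (covers 2 new) → pick T5 (covers 2 new) → pick T6 (covers 1 new) → pick T7 (covers 1 new). Total picks: 5.
(The true minimum cover uses only 4 convoys, so greedy is not optimal here.)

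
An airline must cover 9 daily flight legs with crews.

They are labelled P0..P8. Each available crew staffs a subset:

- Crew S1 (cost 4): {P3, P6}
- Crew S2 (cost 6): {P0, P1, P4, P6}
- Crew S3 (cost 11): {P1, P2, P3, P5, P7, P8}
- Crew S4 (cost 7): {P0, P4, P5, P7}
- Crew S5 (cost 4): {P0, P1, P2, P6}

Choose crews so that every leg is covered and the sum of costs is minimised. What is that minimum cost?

17

S2, S3 together cover every leg (S2 ∪ S3 = {P0, P1, P2, P3, P4, P5, P6, P7, P8}); total cost 6 + 11 = 17.
The greedy pick S5, S4, S1, S3 costs 26; no covering selection beats 17.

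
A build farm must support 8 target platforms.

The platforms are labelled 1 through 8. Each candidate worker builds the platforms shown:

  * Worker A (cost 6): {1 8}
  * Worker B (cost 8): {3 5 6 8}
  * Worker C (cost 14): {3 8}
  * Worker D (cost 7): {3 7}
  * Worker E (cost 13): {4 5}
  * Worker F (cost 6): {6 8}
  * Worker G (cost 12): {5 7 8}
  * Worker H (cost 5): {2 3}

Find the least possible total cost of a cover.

A, D, E, F, H together cover every platform (A ∪ D ∪ E ∪ F ∪ H = {1, 2, 3, 4, 5, 6, 7, 8}); total cost 6 + 7 + 13 + 6 + 5 = 37.
The greedy pick B, H, A, D, E costs 39; no covering selection beats 37.

37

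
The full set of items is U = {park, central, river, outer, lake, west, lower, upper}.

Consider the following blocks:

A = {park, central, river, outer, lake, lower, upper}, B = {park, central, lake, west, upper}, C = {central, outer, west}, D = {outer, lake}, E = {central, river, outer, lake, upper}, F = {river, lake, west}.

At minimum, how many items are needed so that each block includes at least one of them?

2

H = {outer, lake} meets every block (each contains at least one member of H), and |H| = 2.
No single item lies in every block, so at least 2 are needed and 2 is optimal.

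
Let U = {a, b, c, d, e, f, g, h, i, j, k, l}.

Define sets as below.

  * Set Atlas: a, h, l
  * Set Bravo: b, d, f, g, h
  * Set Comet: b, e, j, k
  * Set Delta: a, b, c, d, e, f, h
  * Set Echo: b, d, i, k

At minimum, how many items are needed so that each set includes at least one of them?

Take T = {b, h}. Each listed set contains at least one of these, so T is a hitting set of size 2.
The sets Atlas, Echo are pairwise disjoint, so any hitting set needs a separate item for each — at least 2. Hence 2 is optimal.

2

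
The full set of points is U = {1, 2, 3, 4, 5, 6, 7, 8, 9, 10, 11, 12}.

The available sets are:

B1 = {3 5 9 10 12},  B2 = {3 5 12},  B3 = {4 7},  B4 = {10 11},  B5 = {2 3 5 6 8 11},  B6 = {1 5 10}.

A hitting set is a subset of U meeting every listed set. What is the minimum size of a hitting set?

3

Take H = {3, 4, 10}. Each listed set contains at least one of these, so H is a hitting set of size 3.
The sets B2, B3, B4 are pairwise disjoint, so any hitting set needs a separate point for each — at least 3. Hence 3 is optimal.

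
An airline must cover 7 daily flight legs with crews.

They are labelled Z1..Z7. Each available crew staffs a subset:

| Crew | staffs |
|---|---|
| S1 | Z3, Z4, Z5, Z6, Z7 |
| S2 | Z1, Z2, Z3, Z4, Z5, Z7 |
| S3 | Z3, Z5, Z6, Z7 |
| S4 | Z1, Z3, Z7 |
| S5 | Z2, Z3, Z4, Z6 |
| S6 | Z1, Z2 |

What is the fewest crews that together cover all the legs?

2

Take {S2, S5}. Their union is {Z1, Z2, Z3, Z4, Z5, Z6, Z7}, which is all 7 legs.
No single crew has all 7 legs (the largest, S2, has 6), so 2 is optimal.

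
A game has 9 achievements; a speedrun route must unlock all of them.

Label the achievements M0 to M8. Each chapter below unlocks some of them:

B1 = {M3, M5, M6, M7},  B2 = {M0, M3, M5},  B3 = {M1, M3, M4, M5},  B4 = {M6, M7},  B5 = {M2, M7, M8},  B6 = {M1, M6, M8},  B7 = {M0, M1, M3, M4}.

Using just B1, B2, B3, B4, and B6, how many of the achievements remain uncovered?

Union of B1, B2, B3, B4, B6 = {M0, M1, M3, M4, M5, M6, M7, M8}.
Not covered: M2 — 1 achievement.

1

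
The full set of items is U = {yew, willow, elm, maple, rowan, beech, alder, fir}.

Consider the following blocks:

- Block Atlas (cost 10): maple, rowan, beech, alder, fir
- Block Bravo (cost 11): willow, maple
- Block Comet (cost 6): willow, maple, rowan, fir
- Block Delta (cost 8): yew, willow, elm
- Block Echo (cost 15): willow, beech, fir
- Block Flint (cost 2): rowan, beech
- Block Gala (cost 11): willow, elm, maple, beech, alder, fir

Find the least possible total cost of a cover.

18

Atlas, Delta together cover every item (Atlas ∪ Delta = {yew, willow, elm, maple, rowan, beech, alder, fir}); total cost 10 + 8 = 18.
The greedy pick Flint, Comet, Delta, Atlas costs 26; no covering selection beats 18.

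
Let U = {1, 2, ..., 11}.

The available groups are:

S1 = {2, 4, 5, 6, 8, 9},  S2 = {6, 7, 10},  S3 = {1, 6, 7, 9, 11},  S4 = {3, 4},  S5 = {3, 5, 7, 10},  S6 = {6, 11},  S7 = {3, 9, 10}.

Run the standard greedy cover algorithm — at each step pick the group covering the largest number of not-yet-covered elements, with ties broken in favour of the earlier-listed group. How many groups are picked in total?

Greedy: pick S1 (covers 6 new) → pick S3 (covers 3 new) → pick S5 (covers 2 new). Total picks: 3.

3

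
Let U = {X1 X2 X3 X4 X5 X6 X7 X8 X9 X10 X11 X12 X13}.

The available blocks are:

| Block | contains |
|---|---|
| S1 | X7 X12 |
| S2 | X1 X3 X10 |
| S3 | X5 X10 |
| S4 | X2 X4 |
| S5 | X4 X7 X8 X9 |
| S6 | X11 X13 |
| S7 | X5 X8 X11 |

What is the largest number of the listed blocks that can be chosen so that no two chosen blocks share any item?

4

S1, S2, S4, S6 are pairwise disjoint (S1={X7,X12}; S2={X1,X3,X10}; S4={X2,X4}; S6={X11,X13}).
Every remaining block overlaps one of these, and no 5 of the listed blocks are pairwise disjoint, so 4 is the maximum.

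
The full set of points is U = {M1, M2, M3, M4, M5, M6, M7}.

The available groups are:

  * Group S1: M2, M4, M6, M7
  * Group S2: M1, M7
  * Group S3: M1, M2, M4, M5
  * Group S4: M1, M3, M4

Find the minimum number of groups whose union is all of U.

3

Take {S1, S3, S4}. Their union is {M1, M2, M3, M4, M5, M6, M7}, which is all 7 points.
Only S4 contains M3, so S4 is forced; the remaining 4 points need at least 2 more groups (each remaining group adds at most 3) — so at least 3 groups are needed, and 3 is optimal.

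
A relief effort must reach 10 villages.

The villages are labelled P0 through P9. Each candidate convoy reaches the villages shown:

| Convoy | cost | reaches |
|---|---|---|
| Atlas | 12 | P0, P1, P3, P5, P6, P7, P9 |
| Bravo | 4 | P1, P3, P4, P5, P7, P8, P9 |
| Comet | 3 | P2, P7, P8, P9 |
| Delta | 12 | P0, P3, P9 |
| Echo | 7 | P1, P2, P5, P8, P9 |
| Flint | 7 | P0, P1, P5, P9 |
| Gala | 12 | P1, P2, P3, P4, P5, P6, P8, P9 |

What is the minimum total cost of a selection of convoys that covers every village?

Atlas, Bravo, Comet together cover every village (Atlas ∪ Bravo ∪ Comet = {P0, P1, P2, P3, P4, P5, P6, P7, P8, P9}); total cost 12 + 4 + 3 = 19.
No covering selection has total cost below 19.

19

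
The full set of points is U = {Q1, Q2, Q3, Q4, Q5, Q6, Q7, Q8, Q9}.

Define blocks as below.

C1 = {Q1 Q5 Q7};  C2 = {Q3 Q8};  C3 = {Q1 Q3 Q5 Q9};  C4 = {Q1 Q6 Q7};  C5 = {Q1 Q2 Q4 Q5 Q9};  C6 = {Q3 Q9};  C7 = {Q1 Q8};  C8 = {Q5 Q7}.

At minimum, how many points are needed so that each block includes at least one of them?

3

The 3 points {Q7, Q8, Q9} hit every block.
The blocks C6, C7, C8 are pairwise disjoint, so any hitting set needs a separate point for each — at least 3. Hence 3 is optimal.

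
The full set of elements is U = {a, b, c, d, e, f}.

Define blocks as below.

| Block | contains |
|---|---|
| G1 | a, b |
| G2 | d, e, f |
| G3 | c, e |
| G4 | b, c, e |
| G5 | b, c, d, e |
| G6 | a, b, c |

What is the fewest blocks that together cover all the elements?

2

Take {G2, G6}. Their union is {a, b, c, d, e, f}, which is all 6 elements.
No single block has all 6 elements (the largest, G5, has 4), so 2 is optimal.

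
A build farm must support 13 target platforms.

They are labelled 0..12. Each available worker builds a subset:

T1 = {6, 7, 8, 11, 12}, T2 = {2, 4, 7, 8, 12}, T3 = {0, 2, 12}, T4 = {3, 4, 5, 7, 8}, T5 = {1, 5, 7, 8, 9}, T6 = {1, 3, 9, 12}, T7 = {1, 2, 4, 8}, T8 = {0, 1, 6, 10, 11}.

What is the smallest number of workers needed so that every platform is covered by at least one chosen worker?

4

T2 and T5 and T6 and T8 together: T2 ∪ T5 ∪ T6 ∪ T8 = {0, 1, 2, 3, 4, 5, 6, 7, 8, 9, 10, 11, 12} — every platform is covered.
No 3 of the 8 workers cover everything (all 56 combinations miss at least one platform), so 4 is optimal.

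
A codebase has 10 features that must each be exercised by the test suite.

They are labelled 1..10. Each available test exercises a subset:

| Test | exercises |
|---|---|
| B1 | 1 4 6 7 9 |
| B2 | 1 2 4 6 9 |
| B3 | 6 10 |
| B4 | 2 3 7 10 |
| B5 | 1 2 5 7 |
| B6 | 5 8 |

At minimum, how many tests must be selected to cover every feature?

Take {B1, B4, B6}. Their union is {1, 2, 3, 4, 5, 6, 7, 8, 9, 10}, which is all 10 features.
Only B4 contains 3, so B4 is forced; the remaining 6 features need at least 2 more tests (each remaining test adds at most 4) — so at least 3 tests are needed, and 3 is optimal.

3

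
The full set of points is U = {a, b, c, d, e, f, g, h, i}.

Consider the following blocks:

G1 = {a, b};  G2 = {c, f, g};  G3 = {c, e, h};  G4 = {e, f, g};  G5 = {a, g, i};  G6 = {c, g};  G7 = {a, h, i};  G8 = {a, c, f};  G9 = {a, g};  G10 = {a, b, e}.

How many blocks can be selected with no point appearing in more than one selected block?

2

G2, G10 are pairwise disjoint (G2={c,f,g}; G10={a,b,e}).
Every remaining block overlaps one of these, and no 3 of the listed blocks are pairwise disjoint, so 2 is the maximum.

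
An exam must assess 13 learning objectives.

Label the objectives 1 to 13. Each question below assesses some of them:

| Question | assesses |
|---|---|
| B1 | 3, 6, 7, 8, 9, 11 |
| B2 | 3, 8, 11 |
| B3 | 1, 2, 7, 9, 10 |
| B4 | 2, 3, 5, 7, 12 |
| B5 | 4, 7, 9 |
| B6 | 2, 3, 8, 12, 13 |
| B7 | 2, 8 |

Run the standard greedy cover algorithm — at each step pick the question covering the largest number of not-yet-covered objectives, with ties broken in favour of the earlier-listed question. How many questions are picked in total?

5

Greedy: pick B1 (covers 6 new) → pick B3 (covers 3 new) → pick B4 (covers 2 new) → pick B5 (covers 1 new) → pick B6 (covers 1 new). Total picks: 5.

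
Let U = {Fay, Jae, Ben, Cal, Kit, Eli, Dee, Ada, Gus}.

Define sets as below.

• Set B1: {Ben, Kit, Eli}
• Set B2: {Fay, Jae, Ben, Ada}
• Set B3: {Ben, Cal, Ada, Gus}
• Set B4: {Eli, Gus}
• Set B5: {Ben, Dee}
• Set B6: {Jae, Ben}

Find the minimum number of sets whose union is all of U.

4

B1, B2, B3, and B5 cover everything between them: the union {Fay, Jae, Ben, Cal, Kit, Eli, Dee, Ada, Gus} is all of U.
Only B2 contains Fay, so B2 is forced; the remaining 5 points need at least 3 more sets (each remaining set adds at most 2) — so at least 4 sets are needed, and 4 is optimal.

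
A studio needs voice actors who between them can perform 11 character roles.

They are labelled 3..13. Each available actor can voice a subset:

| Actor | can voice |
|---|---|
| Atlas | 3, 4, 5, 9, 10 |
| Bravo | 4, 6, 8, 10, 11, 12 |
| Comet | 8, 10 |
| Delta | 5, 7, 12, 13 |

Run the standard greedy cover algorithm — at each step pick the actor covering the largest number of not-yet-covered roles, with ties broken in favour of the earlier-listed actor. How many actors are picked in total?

3

Greedy: pick Bravo (covers 6 new) → pick Atlas (covers 3 new) → pick Delta (covers 2 new). Total picks: 3.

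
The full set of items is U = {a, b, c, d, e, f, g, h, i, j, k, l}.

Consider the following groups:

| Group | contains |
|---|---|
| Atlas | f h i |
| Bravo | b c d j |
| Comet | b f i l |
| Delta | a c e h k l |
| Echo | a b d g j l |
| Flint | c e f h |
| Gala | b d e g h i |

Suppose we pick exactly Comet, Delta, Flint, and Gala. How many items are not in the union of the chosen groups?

1

Union of Comet, Delta, Flint, Gala = {a, b, c, d, e, f, g, h, i, k, l}.
Not covered: j — 1 item.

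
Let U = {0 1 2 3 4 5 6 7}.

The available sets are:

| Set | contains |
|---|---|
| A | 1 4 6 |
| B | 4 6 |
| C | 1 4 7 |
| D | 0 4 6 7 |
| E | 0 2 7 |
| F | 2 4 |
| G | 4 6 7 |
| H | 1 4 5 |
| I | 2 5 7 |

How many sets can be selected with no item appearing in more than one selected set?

2

B, I are pairwise disjoint (B={4,6}; I={2,5,7}).
Every remaining set overlaps one of these, and no 3 of the listed sets are pairwise disjoint, so 2 is the maximum.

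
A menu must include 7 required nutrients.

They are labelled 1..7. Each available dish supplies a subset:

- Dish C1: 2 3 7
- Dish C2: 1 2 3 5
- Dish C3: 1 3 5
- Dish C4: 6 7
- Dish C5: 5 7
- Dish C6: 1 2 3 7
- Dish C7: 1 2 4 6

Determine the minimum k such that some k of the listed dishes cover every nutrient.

C2 and C5 and C7 together: C2 ∪ C5 ∪ C7 = {1, 2, 3, 4, 5, 6, 7} — every nutrient is covered.
Only C7 contains 4, so C7 is forced; the remaining 3 nutrients need at least 2 more dishes (each remaining dish adds at most 2) — so at least 3 dishes are needed, and 3 is optimal.

3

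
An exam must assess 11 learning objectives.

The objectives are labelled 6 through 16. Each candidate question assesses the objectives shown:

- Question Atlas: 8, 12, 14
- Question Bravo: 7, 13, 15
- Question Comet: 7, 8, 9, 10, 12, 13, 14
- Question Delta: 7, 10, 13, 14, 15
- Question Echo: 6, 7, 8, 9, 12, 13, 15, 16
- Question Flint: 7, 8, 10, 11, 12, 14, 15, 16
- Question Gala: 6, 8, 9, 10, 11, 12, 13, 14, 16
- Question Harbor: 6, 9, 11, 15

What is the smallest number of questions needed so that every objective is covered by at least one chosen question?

Flint and Gala together: Flint ∪ Gala = {6, 7, 8, 9, 10, 11, 12, 13, 14, 15, 16} — every objective is covered.
No single question has all 11 objectives (the largest, Gala, has 9), so 2 is optimal.

2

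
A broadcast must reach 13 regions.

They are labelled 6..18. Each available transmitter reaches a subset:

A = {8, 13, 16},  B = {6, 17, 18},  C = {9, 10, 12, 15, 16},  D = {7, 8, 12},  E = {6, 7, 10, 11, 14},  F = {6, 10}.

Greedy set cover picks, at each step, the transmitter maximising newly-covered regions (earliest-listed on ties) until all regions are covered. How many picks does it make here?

Greedy: pick C (covers 5 new) → pick E (covers 4 new) → pick A (covers 2 new) → pick B (covers 2 new). Total picks: 4.

4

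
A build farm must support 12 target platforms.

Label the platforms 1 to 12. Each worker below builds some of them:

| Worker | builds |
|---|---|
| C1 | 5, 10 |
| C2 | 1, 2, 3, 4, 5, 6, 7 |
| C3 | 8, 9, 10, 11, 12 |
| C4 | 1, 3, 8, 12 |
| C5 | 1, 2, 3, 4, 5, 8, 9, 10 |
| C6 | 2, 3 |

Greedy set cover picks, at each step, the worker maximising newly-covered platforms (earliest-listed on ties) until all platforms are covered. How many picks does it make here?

3

Greedy: pick C5 (covers 8 new) → pick C2 (covers 2 new) → pick C3 (covers 2 new). Total picks: 3.
(The true minimum cover uses only 2 workers, so greedy is not optimal here.)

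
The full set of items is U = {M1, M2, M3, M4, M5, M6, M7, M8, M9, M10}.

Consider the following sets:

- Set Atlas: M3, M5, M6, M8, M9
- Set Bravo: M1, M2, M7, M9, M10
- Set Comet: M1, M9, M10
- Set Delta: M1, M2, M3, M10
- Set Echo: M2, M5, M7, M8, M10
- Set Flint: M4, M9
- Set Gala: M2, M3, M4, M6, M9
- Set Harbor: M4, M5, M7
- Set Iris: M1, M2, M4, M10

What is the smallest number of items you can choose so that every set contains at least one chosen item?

Take H = {M2, M7, M9}. Each listed set contains at least one of these, so H is a hitting set of size 3.
No choice of 2 items meets every set, so 3 is the minimum.

3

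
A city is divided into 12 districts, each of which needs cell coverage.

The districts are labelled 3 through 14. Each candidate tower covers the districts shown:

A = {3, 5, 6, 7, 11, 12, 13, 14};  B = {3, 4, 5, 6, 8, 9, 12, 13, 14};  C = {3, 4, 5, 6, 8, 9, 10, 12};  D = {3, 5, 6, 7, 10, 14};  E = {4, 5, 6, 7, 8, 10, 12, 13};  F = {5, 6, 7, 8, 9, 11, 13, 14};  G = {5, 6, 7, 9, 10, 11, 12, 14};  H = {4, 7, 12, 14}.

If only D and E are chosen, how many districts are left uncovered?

2

Union of D, E = {3, 4, 5, 6, 7, 8, 10, 12, 13, 14}.
Not covered: 9, 11 — 2 districts.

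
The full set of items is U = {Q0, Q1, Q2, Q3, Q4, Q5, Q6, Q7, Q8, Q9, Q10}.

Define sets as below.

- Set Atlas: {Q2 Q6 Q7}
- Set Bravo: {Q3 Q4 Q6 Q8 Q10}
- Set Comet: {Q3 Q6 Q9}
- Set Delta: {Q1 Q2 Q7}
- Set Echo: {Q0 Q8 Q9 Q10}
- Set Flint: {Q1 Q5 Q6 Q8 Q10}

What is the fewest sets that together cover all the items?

4

Take {Atlas, Bravo, Echo, Flint}. Their union is {Q0, Q1, Q2, Q3, Q4, Q5, Q6, Q7, Q8, Q9, Q10}, which is all 11 items.
Only Echo contains Q0, so Echo is forced; the remaining 7 items need at least 3 more sets (each remaining set adds at most 3) — so at least 4 sets are needed, and 4 is optimal.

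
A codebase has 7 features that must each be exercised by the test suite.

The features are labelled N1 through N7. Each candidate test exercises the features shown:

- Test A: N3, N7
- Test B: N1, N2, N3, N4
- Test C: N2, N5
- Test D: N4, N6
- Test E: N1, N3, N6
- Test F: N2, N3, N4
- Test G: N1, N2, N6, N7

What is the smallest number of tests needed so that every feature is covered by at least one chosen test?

3

C and F and G together: C ∪ F ∪ G = {N1, N2, N3, N4, N5, N6, N7} — every feature is covered.
Only C contains N5, so C is forced; the remaining 5 features need at least 2 more tests (each remaining test adds at most 3) — so at least 3 tests are needed, and 3 is optimal.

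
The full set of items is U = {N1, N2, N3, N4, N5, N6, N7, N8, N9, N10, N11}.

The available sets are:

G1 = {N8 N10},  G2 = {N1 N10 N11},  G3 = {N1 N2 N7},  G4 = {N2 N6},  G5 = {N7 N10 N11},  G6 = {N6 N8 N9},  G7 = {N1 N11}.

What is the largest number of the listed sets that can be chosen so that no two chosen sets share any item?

3

G1, G4, G7 are pairwise disjoint (G1={N8,N10}; G4={N2,N6}; G7={N1,N11}).
Every remaining set overlaps one of these, and no 4 of the listed sets are pairwise disjoint, so 3 is the maximum.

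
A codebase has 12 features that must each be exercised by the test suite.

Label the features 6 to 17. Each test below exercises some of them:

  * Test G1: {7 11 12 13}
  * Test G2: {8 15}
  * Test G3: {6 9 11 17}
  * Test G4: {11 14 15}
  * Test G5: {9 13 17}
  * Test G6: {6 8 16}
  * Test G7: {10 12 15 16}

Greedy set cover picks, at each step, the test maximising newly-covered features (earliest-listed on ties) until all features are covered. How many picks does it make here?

5

Greedy: pick G1 (covers 4 new) → pick G3 (covers 3 new) → pick G7 (covers 3 new) → pick G2 (covers 1 new) → pick G4 (covers 1 new). Total picks: 5.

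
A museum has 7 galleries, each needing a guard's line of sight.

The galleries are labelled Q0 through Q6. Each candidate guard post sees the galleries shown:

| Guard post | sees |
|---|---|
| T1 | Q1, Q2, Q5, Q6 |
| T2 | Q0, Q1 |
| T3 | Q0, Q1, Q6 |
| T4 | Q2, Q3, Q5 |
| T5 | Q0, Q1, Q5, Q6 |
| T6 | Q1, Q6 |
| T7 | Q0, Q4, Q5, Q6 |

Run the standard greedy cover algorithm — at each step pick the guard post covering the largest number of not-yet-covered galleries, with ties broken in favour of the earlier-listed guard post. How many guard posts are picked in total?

Greedy: pick T1 (covers 4 new) → pick T7 (covers 2 new) → pick T4 (covers 1 new). Total picks: 3.

3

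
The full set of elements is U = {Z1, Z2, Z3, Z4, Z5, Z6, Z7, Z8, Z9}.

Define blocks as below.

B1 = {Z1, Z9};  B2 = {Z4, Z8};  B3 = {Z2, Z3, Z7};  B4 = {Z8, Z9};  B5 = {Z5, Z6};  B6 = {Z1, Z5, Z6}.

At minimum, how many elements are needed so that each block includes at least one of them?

4

H = {Z2, Z6, Z8, Z9} meets every block (each contains at least one member of H), and |H| = 4.
The blocks B1, B2, B3, B5 are pairwise disjoint, so any hitting set needs a separate element for each — at least 4. Hence 4 is optimal.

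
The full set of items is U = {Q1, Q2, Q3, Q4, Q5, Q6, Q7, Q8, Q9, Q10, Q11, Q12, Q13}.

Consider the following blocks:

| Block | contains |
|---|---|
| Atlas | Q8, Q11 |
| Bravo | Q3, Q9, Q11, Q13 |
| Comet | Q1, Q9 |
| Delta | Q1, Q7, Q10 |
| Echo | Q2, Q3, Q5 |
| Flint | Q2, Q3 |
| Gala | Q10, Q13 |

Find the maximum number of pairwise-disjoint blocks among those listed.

Atlas, Comet, Flint, Gala are pairwise disjoint (Atlas={Q8,Q11}; Comet={Q1,Q9}; Flint={Q2,Q3}; Gala={Q10,Q13}).
Every remaining block overlaps one of these, and no 5 of the listed blocks are pairwise disjoint, so 4 is the maximum.

4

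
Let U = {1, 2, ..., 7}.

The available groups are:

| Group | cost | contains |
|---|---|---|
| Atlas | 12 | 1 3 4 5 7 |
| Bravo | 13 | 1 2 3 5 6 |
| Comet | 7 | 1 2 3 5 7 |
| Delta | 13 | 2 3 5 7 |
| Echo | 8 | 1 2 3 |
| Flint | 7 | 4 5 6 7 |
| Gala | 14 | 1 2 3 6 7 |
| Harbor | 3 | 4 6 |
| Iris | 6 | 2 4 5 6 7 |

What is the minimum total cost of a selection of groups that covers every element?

10

Comet, Harbor together cover every element (Comet ∪ Harbor = {1, 2, 3, 4, 5, 6, 7}); total cost 7 + 3 = 10.
The greedy pick Iris, Comet costs 13; no covering selection beats 10.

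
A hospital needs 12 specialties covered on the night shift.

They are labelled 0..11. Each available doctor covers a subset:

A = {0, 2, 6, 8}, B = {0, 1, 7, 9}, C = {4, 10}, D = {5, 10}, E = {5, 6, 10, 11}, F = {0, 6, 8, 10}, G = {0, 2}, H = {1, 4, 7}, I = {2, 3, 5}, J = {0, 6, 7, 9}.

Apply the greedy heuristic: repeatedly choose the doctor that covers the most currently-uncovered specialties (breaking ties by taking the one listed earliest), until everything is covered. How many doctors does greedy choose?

5

Greedy: pick A (covers 4 new) → pick B (covers 3 new) → pick E (covers 3 new) → pick C (covers 1 new) → pick I (covers 1 new). Total picks: 5.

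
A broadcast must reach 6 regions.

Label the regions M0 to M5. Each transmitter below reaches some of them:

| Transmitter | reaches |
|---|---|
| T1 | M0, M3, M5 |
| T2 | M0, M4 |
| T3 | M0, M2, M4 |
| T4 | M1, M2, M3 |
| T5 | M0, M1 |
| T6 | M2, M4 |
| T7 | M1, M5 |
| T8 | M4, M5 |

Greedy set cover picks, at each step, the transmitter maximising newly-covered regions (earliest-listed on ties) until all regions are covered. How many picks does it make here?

3

Greedy: pick T1 (covers 3 new) → pick T3 (covers 2 new) → pick T4 (covers 1 new). Total picks: 3.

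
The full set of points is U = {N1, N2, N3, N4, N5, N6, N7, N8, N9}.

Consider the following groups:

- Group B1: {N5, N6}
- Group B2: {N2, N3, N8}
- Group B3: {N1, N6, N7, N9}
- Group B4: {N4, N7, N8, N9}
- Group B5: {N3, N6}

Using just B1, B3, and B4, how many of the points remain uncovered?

2

Union of B1, B3, B4 = {N1, N4, N5, N6, N7, N8, N9}.
Not covered: N2, N3 — 2 points.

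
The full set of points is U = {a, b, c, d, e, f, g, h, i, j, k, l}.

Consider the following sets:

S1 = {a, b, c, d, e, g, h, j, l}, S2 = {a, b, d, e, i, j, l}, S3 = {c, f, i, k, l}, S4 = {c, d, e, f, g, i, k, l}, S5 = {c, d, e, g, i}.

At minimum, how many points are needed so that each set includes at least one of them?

2

The 2 points {d, i} hit every set.
No single point lies in every set, so at least 2 are needed and 2 is optimal.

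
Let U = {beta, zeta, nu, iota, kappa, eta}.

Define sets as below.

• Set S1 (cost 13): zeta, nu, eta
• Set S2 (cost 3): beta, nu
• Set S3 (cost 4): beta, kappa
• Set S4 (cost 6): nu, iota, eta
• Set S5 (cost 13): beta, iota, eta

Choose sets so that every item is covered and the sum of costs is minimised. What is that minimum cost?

23

S1, S3, S4 together cover every item (S1 ∪ S3 ∪ S4 = {beta, zeta, nu, iota, kappa, eta}); total cost 13 + 4 + 6 = 23.
The greedy pick S2, S4, S3, S1 costs 26; no covering selection beats 23.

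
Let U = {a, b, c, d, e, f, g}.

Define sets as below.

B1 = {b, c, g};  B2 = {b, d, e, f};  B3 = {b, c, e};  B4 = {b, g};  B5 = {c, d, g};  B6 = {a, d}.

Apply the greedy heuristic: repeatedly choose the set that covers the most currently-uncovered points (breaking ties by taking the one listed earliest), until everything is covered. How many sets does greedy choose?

3

Greedy: pick B2 (covers 4 new) → pick B1 (covers 2 new) → pick B6 (covers 1 new). Total picks: 3.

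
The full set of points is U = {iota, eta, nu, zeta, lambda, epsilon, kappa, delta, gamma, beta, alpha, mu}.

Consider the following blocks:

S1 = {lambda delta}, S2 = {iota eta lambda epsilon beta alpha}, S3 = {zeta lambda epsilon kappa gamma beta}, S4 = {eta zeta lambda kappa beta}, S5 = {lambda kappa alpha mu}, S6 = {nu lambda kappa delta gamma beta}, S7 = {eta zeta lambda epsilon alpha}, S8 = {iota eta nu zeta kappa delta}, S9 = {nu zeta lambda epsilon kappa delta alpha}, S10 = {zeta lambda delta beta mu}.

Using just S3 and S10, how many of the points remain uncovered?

4

Union of S3, S10 = {zeta, lambda, epsilon, kappa, delta, gamma, beta, mu}.
Not covered: iota, eta, nu, alpha — 4 points.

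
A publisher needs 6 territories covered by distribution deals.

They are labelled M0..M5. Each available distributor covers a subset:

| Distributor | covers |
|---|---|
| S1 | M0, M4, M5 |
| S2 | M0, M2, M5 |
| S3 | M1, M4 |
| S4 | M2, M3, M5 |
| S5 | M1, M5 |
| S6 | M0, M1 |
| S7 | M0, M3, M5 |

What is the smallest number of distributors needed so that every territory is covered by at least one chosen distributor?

3

S1 and S4 and S6 together: S1 ∪ S4 ∪ S6 = {M0, M1, M2, M3, M4, M5} — every territory is covered.
No 2 of the 7 distributors cover everything (all 21 combinations miss at least one territory), so 3 is optimal.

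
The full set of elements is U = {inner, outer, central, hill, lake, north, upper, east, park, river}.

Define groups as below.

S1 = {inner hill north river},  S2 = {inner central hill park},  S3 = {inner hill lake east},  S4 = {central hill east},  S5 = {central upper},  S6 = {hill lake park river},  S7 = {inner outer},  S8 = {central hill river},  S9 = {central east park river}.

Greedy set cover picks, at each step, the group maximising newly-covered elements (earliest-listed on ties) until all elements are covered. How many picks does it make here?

5

Greedy: pick S1 (covers 4 new) → pick S9 (covers 3 new) → pick S3 (covers 1 new) → pick S5 (covers 1 new) → pick S7 (covers 1 new). Total picks: 5.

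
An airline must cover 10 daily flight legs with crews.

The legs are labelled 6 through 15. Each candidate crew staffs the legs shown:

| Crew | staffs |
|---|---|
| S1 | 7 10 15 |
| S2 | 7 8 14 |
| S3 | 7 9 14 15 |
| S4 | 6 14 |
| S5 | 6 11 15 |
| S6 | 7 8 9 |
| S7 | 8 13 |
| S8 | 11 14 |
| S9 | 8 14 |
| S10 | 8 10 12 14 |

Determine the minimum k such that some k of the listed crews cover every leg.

Take {S5, S6, S7, S10}. Their union is {6, 7, 8, 9, 10, 11, 12, 13, 14, 15}, which is all 10 legs.
No 3 of the 10 crews cover everything (all 120 combinations miss at least one leg), so 4 is optimal.

4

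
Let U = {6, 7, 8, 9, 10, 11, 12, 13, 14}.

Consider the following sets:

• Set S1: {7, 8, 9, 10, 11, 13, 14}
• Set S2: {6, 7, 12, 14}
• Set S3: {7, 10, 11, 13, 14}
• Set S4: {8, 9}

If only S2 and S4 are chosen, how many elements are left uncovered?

3

Union of S2, S4 = {6, 7, 8, 9, 12, 14}.
Not covered: 10, 11, 13 — 3 elements.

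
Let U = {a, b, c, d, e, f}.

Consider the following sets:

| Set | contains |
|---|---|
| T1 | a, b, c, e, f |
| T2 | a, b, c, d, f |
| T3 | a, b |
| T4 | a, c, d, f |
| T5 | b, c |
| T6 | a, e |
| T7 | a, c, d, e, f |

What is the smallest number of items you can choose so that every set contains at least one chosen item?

The 2 items {a, b} hit every set.
The sets T5, T6 are pairwise disjoint, so any hitting set needs a separate item for each — at least 2. Hence 2 is optimal.

2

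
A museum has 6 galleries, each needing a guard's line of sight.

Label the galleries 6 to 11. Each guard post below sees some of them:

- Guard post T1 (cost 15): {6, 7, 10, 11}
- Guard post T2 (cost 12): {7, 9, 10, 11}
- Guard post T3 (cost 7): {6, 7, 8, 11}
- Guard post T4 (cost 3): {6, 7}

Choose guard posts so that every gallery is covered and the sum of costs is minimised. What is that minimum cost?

T2, T3 together cover every gallery (T2 ∪ T3 = {6, 7, 8, 9, 10, 11}); total cost 12 + 7 = 19.
The greedy pick T4, T3, T2 costs 22; no covering selection beats 19.

19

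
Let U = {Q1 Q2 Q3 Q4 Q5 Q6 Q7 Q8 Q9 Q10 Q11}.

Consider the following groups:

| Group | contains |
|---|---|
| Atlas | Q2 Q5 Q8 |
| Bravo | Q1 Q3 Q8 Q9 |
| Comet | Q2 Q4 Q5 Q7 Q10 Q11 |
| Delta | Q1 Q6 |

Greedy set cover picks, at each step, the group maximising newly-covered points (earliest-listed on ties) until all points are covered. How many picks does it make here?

Greedy: pick Comet (covers 6 new) → pick Bravo (covers 4 new) → pick Delta (covers 1 new). Total picks: 3.

3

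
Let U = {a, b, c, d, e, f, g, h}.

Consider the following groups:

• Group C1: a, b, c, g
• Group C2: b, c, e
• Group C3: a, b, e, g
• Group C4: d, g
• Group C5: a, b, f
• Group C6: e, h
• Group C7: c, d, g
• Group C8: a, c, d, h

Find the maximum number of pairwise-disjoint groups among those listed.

3

C5, C6, C7 are pairwise disjoint (C5={a,b,f}; C6={e,h}; C7={c,d,g}).
Every remaining group overlaps one of these, and no 4 of the listed groups are pairwise disjoint, so 3 is the maximum.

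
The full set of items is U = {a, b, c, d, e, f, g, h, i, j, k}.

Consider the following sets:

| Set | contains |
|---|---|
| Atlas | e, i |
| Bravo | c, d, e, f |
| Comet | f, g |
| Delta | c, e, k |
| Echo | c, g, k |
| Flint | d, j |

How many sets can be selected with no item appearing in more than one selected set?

3

Comet, Delta, Flint are pairwise disjoint (Comet={f,g}; Delta={c,e,k}; Flint={d,j}).
Every remaining set overlaps one of these, and no 4 of the listed sets are pairwise disjoint, so 3 is the maximum.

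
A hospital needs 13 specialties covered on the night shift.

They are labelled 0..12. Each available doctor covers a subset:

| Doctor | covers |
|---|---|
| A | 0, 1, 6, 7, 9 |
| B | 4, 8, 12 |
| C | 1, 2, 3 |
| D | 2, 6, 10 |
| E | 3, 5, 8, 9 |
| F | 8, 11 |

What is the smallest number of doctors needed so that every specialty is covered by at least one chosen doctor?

A and B and D and E and F together: A ∪ B ∪ D ∪ E ∪ F = {0, 1, 2, 3, 4, 5, 6, 7, 8, 9, 10, 11, 12} — every specialty is covered.
No 4 of the 6 doctors cover everything (all 15 combinations miss at least one specialty), so 5 is optimal.

5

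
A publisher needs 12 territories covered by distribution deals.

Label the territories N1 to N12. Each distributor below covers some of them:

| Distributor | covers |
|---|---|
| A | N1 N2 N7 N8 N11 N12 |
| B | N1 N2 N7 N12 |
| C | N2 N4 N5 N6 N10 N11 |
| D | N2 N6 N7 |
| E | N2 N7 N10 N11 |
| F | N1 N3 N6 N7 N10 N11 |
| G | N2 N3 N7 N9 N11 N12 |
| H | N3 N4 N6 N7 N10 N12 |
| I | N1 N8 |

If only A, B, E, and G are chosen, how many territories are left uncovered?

3

Union of A, B, E, G = {N1, N2, N3, N7, N8, N9, N10, N11, N12}.
Not covered: N4, N5, N6 — 3 territories.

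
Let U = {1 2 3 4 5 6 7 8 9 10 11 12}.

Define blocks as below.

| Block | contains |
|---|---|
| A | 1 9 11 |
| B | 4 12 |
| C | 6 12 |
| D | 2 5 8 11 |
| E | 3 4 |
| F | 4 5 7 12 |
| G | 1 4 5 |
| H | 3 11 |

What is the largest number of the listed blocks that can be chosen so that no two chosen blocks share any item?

3

A, C, E are pairwise disjoint (A={1,9,11}; C={6,12}; E={3,4}).
Every remaining block overlaps one of these, and no 4 of the listed blocks are pairwise disjoint, so 3 is the maximum.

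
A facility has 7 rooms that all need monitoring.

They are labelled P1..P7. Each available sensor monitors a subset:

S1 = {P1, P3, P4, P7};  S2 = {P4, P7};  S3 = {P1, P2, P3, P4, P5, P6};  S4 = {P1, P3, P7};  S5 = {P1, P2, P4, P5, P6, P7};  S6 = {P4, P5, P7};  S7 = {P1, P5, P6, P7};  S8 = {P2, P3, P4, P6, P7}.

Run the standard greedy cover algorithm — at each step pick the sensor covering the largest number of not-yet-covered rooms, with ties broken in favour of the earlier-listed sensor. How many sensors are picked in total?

Greedy: pick S3 (covers 6 new) → pick S1 (covers 1 new). Total picks: 2.

2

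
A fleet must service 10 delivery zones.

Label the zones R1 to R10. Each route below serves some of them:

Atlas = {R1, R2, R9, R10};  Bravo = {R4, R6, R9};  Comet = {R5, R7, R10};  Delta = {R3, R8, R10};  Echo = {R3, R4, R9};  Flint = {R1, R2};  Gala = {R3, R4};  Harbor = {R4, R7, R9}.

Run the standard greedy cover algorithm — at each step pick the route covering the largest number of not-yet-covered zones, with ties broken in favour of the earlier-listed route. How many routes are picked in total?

Greedy: pick Atlas (covers 4 new) → pick Bravo (covers 2 new) → pick Comet (covers 2 new) → pick Delta (covers 2 new). Total picks: 4.

4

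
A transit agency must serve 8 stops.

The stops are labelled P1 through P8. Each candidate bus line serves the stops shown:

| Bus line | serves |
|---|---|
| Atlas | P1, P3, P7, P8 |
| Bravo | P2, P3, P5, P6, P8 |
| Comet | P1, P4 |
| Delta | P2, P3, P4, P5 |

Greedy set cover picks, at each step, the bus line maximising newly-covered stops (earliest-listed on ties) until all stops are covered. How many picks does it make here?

3

Greedy: pick Bravo (covers 5 new) → pick Atlas (covers 2 new) → pick Comet (covers 1 new). Total picks: 3.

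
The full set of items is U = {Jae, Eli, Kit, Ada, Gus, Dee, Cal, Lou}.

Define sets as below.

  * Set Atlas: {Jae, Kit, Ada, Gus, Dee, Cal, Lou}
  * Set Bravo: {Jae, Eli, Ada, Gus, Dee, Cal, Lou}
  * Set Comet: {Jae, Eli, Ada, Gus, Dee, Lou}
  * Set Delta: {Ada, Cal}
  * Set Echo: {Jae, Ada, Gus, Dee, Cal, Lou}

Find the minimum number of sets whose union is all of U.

2

Atlas and Bravo together: Atlas ∪ Bravo = {Jae, Eli, Kit, Ada, Gus, Dee, Cal, Lou} — every item is covered.
No single set has all 8 items (the largest, Atlas, has 7), so 2 is optimal.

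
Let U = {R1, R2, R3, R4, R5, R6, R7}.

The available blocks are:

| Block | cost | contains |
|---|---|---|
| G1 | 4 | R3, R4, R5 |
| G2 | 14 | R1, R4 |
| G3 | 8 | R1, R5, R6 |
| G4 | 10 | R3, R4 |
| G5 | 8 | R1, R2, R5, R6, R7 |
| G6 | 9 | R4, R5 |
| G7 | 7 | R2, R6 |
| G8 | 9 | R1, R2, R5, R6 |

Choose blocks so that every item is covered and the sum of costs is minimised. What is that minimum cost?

12

G1, G5 together cover every item (G1 ∪ G5 = {R1, R2, R3, R4, R5, R6, R7}); total cost 4 + 8 = 12.
No covering selection has total cost below 12.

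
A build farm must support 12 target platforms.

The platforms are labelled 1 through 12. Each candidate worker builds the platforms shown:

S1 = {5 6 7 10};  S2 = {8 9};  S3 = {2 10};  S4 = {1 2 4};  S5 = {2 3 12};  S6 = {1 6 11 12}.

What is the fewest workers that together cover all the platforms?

Take {S1, S2, S4, S5, S6}. Their union is {1, 2, 3, 4, 5, 6, 7, 8, 9, 10, 11, 12}, which is all 12 platforms.
No 4 of the 6 workers cover everything (all 15 combinations miss at least one platform), so 5 is optimal.

5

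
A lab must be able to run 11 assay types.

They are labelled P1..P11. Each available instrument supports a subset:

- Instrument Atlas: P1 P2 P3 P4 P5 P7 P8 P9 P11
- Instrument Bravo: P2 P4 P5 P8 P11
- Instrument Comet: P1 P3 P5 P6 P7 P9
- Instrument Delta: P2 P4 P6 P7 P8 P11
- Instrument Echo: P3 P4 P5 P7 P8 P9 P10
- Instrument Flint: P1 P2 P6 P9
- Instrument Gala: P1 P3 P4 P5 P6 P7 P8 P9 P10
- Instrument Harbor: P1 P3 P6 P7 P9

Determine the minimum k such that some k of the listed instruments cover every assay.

Take {Delta, Gala}. Their union is {P1, P2, P3, P4, P5, P6, P7, P8, P9, P10, P11}, which is all 11 assays.
No single instrument has all 11 assays (the largest, Atlas, has 9), so 2 is optimal.

2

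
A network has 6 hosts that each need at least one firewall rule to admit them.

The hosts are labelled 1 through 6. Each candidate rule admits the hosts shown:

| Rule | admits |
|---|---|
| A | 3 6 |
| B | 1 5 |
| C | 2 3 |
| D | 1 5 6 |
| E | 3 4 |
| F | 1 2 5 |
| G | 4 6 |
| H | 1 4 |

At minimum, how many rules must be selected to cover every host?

Take {A, F, H}. Their union is {1, 2, 3, 4, 5, 6}, which is all 6 hosts.
No 2 of the 8 rules cover everything (all 28 combinations miss at least one host), so 3 is optimal.

3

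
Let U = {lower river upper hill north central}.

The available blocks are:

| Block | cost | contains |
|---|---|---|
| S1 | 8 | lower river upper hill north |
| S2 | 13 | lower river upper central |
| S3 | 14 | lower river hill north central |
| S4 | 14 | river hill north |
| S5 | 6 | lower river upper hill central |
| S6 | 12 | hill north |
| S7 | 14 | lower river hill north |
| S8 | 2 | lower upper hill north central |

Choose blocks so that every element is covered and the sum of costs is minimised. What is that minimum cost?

S5, S8 together cover every element (S5 ∪ S8 = {lower, river, upper, hill, north, central}); total cost 6 + 2 = 8.
No covering selection has total cost below 8.

8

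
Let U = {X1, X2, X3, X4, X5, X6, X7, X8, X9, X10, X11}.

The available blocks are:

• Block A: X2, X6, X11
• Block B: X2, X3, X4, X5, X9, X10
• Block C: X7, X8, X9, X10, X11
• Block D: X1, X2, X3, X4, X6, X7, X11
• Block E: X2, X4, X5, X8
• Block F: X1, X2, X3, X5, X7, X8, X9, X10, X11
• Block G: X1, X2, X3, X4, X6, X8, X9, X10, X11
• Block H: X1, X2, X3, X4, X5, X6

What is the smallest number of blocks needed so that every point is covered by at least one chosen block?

2

F and G together: F ∪ G = {X1, X2, X3, X4, X5, X6, X7, X8, X9, X10, X11} — every point is covered.
No single block has all 11 points (the largest, F, has 9), so 2 is optimal.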